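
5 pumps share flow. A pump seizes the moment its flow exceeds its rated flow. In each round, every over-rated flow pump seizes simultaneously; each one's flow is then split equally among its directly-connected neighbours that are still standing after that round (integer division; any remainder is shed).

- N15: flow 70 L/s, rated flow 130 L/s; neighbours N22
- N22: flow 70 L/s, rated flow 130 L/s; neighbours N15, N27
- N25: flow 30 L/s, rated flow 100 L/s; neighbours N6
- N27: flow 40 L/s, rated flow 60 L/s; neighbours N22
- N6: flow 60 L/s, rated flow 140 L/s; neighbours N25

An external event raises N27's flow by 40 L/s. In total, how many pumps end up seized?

Round 1 — N27 at 80 > 60. N27 seizes.
  N27 sheds 80 L/s to N22: 80 each.
    N22: 70+80 = 150 > 130
Round 2 — N22 seizes.
  N22 sheds 150 L/s to N15: 150 each.
    N15: 70+150 = 220 > 130
Round 3 — N15 seizes.
  N15 sheds 220 L/s: no online neighbours, lost.
No further seizures.

3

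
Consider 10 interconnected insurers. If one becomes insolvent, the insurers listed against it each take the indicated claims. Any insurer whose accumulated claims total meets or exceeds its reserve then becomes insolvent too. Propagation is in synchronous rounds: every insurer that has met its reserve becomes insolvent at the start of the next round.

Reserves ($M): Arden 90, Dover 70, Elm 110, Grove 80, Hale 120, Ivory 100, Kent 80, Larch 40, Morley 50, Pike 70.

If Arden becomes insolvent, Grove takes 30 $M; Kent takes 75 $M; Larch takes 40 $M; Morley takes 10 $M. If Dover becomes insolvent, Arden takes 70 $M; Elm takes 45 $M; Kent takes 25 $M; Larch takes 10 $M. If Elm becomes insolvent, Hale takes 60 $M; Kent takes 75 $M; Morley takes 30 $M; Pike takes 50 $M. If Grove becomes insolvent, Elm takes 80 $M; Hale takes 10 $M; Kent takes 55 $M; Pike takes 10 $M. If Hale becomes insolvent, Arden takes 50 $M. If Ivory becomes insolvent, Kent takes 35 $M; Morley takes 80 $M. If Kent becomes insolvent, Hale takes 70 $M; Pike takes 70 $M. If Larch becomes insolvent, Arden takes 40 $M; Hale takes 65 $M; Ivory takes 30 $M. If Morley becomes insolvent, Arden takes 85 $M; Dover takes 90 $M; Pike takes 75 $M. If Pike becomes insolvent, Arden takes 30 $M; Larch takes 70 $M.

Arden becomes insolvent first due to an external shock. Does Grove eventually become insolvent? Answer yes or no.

Round 1 — Arden becomes insolvent (initial).
  Grove: +30 → 30 < 80
  Kent: +75 → 75 < 80
  Larch: +40 → 40 ≥ 40
  Morley: +10 → 10 < 50
Round 2 — Larch becomes insolvent.
  Hale: +65 → 65 < 120
  Ivory: +30 → 30 < 100
No further insolvencies.

no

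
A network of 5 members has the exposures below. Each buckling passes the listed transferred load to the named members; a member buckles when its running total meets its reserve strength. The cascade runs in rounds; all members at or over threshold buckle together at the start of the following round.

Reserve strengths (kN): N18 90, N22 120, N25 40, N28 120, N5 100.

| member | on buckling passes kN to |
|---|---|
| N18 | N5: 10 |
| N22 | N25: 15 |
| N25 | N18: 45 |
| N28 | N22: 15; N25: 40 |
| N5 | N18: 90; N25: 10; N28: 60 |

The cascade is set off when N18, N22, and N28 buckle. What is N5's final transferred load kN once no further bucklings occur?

Round 1 — N18, N22, N28 buckle (initial).
  N25: +15+40 → 55 ≥ 40
  N5: +10 → 10 < 100
Round 2 — N25 buckles.
No further bucklings.

10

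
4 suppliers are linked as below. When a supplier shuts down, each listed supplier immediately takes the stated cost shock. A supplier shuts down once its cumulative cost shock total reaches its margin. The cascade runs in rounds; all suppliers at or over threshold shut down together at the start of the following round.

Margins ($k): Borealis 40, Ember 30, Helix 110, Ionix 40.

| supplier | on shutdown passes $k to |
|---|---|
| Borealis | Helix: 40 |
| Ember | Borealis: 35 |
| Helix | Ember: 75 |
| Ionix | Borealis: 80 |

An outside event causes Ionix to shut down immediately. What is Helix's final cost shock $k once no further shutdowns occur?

Round 1 — Ionix shuts down (initial).
  Borealis: +80 → 80 ≥ 40
Round 2 — Borealis shuts down.
  Helix: +40 → 40 < 110
No further shutdowns.

40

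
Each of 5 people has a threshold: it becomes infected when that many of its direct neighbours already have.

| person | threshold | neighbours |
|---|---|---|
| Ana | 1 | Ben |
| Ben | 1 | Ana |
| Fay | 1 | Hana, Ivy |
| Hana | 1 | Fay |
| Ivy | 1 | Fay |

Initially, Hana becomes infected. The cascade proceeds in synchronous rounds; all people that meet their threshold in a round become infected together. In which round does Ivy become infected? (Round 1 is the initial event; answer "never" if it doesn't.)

3

Round 1 — Hana becomes infected (initial).
Round 2 — checking thresholds:
  Fay: 1 of 2 neighbours ≥ 1, becomes infected.
Round 3 — checking thresholds:
  Ivy: 1 of 1 neighbours ≥ 1, becomes infected.
Round 4 — no new infections; cascade stops.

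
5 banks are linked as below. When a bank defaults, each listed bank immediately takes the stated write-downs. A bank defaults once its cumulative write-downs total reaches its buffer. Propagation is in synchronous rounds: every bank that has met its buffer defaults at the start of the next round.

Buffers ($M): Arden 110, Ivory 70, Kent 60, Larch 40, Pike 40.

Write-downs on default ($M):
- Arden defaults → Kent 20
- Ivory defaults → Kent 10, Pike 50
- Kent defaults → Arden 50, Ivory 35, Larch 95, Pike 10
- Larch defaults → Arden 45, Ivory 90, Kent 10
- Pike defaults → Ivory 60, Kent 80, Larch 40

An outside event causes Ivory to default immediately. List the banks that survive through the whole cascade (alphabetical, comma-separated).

Round 1 — Ivory defaults (initial).
  Kent: +10 → 10 < 60
  Pike: +50 → 50 ≥ 40
Round 2 — Pike defaults.
  Kent: +80 → 90 ≥ 60
  Larch: +40 → 40 ≥ 40
Round 3 — Kent, Larch default.
  Arden: +50+45 → 95 < 110
No further defaults.

Arden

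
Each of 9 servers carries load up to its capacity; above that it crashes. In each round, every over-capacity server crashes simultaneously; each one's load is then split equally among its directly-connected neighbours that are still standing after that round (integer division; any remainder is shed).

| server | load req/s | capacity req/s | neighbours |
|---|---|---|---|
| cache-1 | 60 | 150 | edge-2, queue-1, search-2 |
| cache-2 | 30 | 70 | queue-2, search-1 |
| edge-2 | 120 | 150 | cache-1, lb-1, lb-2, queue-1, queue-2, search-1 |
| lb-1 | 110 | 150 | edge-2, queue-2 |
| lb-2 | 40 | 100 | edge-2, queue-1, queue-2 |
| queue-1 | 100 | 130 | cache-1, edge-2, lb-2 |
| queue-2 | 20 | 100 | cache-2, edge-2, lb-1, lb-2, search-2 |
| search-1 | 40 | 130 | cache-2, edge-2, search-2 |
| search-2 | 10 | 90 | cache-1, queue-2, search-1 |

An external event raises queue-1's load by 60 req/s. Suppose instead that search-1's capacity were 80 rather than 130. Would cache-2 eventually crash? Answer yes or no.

With search-1's capacity at 80:
Round 1 — queue-1 at 160 > 130. queue-1 crashes.
  queue-1 sheds 160 req/s to cache-1, edge-2, lb-2: 53 each (1 lost).
    cache-1: 60+53 = 113 ≤ 150
    edge-2: 120+53 = 173 > 150
    lb-2: 40+53 = 93 ≤ 100
Round 2 — edge-2 crashes.
  edge-2 sheds 173 req/s to cache-1, lb-1, lb-2, queue-2, search-1: 34 each (3 lost).
    cache-1: 113+34 = 147 ≤ 150
    lb-1: 110+34 = 144 ≤ 150
    lb-2: 93+34 = 127 > 100
    queue-2: 20+34 = 54 ≤ 100
    search-1: 40+34 = 74 ≤ 80
Round 3 — lb-2 crashes.
  lb-2 sheds 127 req/s to queue-2: 127 each.
    queue-2: 54+127 = 181 > 100
Round 4 — queue-2 crashes.
  queue-2 sheds 181 req/s to cache-2, lb-1, search-2: 60 each (1 lost).
    cache-2: 30+60 = 90 > 70
    lb-1: 144+60 = 204 > 150
    search-2: 10+60 = 70 ≤ 90
Round 5 — cache-2, lb-1 crash.
  cache-2 sheds 90 req/s to search-1: 90 each.
    search-1: 74+90 = 164 > 80
  lb-1 sheds 204 req/s: no online neighbours, lost.
Round 6 — search-1 crashes.
  search-1 sheds 164 req/s to search-2: 164 each.
    search-2: 70+164 = 234 > 90
Round 7 — search-2 crashes.
  search-2 sheds 234 req/s to cache-1: 234 each.
    cache-1: 147+234 = 381 > 150
Round 8 — cache-1 crashes.
  cache-1 sheds 381 req/s: no online neighbours, lost.
No further crashes.

yes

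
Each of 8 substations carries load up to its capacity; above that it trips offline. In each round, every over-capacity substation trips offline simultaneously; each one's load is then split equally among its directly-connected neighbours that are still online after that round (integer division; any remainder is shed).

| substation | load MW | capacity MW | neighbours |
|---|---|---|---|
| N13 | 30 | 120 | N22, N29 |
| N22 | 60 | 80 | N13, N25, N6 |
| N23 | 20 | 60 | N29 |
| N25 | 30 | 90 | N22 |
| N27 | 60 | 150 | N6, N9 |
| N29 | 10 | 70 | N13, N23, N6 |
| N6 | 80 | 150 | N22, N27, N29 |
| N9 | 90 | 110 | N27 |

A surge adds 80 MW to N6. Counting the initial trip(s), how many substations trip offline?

Round 1 — N6 at 160 > 150. N6 trips offline.
  N6 sheds 160 MW to N22, N27, N29: 53 each (1 lost).
    N22: 60+53 = 113 > 80
    N27: 60+53 = 113 ≤ 150
    N29: 10+53 = 63 ≤ 70
Round 2 — N22 trips offline.
  N22 sheds 113 MW to N13, N25: 56 each (1 lost).
    N13: 30+56 = 86 ≤ 120
    N25: 30+56 = 86 ≤ 90
No further trips.

2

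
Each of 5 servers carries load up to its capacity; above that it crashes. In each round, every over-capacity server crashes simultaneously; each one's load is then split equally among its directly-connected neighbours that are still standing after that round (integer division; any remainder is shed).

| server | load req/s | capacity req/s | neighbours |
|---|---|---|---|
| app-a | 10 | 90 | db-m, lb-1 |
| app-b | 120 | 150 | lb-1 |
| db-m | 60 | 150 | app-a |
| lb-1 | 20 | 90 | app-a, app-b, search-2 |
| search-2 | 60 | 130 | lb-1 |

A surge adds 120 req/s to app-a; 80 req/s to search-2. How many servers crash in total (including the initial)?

Round 1 — app-a at 130 > 90; search-2 at 140 > 130. app-a, search-2 crash.
  app-a sheds 130 req/s to db-m, lb-1: 65 each.
    db-m: 60+65 = 125 ≤ 150
    lb-1: 20+65 = 85 ≤ 90
  search-2 sheds 140 req/s to lb-1: 140 each.
    lb-1: 85+140 = 225 > 90
Round 2 — lb-1 crashes.
  lb-1 sheds 225 req/s to app-b: 225 each.
    app-b: 120+225 = 345 > 150
Round 3 — app-b crashes.
  app-b sheds 345 req/s: no online neighbours, lost.
No further crashes.

4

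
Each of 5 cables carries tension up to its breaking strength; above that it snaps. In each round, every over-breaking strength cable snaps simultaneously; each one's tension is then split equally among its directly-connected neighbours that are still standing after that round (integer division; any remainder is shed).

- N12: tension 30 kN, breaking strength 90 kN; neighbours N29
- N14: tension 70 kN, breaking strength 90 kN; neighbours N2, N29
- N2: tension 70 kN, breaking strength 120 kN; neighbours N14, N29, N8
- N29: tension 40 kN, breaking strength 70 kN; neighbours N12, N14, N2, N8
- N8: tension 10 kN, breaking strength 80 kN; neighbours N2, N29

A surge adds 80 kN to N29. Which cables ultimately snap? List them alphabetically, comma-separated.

Round 1 — N29 at 120 > 70. N29 snaps.
  N29 sheds 120 kN to N12, N14, N2, N8: 30 each.
    N12: 30+30 = 60 ≤ 90
    N14: 70+30 = 100 > 90
    N2: 70+30 = 100 ≤ 120
    N8: 10+30 = 40 ≤ 80
Round 2 — N14 snaps.
  N14 sheds 100 kN to N2: 100 each.
    N2: 100+100 = 200 > 120
Round 3 — N2 snaps.
  N2 sheds 200 kN to N8: 200 each.
    N8: 40+200 = 240 > 80
Round 4 — N8 snaps.
  N8 sheds 240 kN: no online neighbours, lost.
No further breaks.

N14, N2, N29, N8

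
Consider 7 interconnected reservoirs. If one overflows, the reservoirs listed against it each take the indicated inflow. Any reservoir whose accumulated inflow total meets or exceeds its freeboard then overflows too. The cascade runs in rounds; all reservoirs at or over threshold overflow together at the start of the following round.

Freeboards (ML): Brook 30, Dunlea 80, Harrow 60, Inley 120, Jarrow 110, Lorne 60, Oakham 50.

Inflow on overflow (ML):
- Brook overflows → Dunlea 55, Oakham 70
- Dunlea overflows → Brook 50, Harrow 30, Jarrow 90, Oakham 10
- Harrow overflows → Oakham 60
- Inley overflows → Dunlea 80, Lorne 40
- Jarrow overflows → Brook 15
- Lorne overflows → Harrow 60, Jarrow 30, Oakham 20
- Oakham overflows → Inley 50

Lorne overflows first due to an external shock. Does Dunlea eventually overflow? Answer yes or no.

Round 1 — Lorne overflows (initial).
  Harrow: +60 → 60 ≥ 60
  Jarrow: +30 → 30 < 110
  Oakham: +20 → 20 < 50
Round 2 — Harrow overflows.
  Oakham: +60 → 80 ≥ 50
Round 3 — Oakham overflows.
  Inley: +50 → 50 < 120
No further overflows.

no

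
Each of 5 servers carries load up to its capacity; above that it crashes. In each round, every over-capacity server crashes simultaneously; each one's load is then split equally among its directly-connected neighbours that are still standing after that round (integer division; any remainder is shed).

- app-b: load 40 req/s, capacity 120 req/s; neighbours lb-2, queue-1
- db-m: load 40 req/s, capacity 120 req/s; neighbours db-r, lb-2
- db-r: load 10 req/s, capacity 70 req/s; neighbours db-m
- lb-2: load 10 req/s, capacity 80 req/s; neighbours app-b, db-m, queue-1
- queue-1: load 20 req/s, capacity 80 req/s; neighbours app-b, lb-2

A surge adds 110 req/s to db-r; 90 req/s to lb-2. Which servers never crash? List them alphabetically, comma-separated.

Round 1 — db-r at 120 > 70; lb-2 at 100 > 80. db-r, lb-2 crash.
  db-r sheds 120 req/s to db-m: 120 each.
    db-m: 40+120 = 160 > 120
  lb-2 sheds 100 req/s to app-b, db-m, queue-1: 33 each (1 lost).
    app-b: 40+33 = 73 ≤ 120
    db-m: 160+33 = 193 > 120
    queue-1: 20+33 = 53 ≤ 80
Round 2 — db-m crashes.
  db-m sheds 193 req/s: no online neighbours, lost.
No further crashes.

app-b, queue-1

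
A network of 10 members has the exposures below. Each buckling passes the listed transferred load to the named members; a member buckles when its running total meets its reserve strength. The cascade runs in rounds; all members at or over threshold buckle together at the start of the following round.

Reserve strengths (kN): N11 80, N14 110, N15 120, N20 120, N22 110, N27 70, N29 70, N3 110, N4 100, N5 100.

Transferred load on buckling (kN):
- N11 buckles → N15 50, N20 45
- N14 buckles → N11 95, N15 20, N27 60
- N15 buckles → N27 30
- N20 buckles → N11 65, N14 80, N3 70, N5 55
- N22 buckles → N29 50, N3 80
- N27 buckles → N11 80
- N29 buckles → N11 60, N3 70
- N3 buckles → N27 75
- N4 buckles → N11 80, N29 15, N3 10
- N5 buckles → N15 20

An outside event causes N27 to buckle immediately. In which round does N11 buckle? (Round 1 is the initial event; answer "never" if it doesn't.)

Round 1 — N27 buckles (initial).
  N11: +80 → 80 ≥ 80
Round 2 — N11 buckles.
  N15: +50 → 50 < 120
  N20: +45 → 45 < 120
No further bucklings.

2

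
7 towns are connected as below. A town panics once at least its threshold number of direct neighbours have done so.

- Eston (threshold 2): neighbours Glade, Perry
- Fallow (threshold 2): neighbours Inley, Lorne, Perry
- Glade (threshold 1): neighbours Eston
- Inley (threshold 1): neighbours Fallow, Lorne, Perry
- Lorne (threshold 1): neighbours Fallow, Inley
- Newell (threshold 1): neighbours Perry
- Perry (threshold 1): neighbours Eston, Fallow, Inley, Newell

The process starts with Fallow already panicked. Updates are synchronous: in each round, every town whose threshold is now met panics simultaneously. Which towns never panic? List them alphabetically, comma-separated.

Eston, Glade

Round 1 — Fallow panics (initial).
Round 2 — checking thresholds:
  Inley: 1 of 3 neighbours ≥ 1, panics.
  Lorne: 1 of 2 neighbours ≥ 1, panics.
  Perry: 1 of 4 neighbours ≥ 1, panics.
Round 3 — checking thresholds:
  Eston: 1 of 2 neighbours < 2, below threshold.
  Newell: 1 of 1 neighbours ≥ 1, panics.
Round 4 — no new panics; cascade stops.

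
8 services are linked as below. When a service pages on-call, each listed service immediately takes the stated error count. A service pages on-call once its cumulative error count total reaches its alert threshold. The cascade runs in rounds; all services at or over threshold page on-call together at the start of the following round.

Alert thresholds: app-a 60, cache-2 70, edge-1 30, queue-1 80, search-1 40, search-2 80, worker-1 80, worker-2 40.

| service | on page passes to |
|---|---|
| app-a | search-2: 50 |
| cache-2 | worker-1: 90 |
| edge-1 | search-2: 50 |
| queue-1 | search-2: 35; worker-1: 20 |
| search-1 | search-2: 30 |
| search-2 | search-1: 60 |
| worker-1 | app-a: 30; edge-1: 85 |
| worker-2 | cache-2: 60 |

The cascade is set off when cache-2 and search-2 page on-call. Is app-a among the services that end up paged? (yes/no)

no

Round 1 — cache-2, search-2 page on-call (initial).
  search-1: +60 → 60 ≥ 40
  worker-1: +90 → 90 ≥ 80
Round 2 — search-1, worker-1 page on-call.
  app-a: +30 → 30 < 60
  edge-1: +85 → 85 ≥ 30
Round 3 — edge-1 pages on-call.
No further pages.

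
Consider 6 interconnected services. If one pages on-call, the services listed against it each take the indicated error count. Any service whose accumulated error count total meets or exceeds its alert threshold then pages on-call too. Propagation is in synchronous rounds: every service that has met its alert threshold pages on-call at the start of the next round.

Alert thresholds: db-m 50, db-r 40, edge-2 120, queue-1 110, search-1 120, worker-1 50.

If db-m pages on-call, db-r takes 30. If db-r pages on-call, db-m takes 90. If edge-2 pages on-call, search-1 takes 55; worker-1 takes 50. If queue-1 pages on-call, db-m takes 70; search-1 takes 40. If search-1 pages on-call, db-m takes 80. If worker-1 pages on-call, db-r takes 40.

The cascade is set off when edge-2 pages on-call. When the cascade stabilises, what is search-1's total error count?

Round 1 — edge-2 pages on-call (initial).
  search-1: +55 → 55 < 120
  worker-1: +50 → 50 ≥ 50
Round 2 — worker-1 pages on-call.
  db-r: +40 → 40 ≥ 40
Round 3 — db-r pages on-call.
  db-m: +90 → 90 ≥ 50
Round 4 — db-m pages on-call.
No further pages.

55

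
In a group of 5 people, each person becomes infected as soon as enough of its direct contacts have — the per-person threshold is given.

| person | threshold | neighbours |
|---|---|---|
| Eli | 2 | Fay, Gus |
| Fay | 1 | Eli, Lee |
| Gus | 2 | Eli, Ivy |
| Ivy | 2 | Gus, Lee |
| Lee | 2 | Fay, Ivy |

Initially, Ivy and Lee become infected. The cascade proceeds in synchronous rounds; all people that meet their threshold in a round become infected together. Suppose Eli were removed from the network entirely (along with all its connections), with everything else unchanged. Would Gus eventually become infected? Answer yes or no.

With Eli removed:
Round 1 — Ivy, Lee become infected (initial).
Round 2 — checking thresholds:
  Fay: 1 of 1 neighbours ≥ 1, becomes infected.
  Gus: 1 of 1 neighbours < 2, not yet.
Round 3 — no new infections; cascade stops.

no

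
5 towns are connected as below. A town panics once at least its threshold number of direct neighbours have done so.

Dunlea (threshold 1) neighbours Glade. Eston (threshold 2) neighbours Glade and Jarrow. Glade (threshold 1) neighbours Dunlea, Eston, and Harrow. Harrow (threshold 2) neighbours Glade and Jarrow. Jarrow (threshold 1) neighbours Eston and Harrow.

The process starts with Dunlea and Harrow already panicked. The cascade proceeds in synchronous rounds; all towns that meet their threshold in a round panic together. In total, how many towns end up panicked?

5

Round 1 — Dunlea, Harrow panic (initial).
Round 2 — checking thresholds:
  Glade: 2 of 3 neighbours ≥ 1, panics.
  Jarrow: 1 of 2 neighbours ≥ 1, panics.
Round 3 — checking thresholds:
  Eston: 2 of 2 neighbours ≥ 2, panics.
Round 4 — no new panics; cascade stops.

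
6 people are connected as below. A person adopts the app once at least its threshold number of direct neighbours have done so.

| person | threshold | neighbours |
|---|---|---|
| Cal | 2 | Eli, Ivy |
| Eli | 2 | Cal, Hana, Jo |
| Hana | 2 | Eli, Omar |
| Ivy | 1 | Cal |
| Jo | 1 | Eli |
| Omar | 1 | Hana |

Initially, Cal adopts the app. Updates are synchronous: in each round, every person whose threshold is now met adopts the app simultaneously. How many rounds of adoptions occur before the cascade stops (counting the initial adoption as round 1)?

2

Round 1 — Cal adopts the app (initial).
Round 2 — checking thresholds:
  Eli: 1 of 3 neighbours < 2, holds.
  Ivy: 1 of 1 neighbours ≥ 1, adopts the app.
Round 3 — no new adoptions; cascade stops.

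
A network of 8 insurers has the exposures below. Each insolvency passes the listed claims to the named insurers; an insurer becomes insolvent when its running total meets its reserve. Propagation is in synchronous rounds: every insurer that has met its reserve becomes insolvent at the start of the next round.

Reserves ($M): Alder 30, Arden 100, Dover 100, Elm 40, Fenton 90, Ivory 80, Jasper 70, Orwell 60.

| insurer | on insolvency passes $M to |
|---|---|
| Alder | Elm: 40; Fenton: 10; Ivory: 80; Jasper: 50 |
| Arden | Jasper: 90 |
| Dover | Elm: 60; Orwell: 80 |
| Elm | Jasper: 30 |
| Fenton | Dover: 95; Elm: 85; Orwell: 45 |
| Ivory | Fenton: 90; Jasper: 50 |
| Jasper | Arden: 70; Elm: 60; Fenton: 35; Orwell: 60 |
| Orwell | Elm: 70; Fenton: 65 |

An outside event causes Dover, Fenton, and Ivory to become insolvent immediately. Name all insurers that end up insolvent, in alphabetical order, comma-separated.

Round 1 — Dover, Fenton, Ivory become insolvent (initial).
  Elm: +60+85 → 145 ≥ 40
  Jasper: +50 → 50 < 70
  Orwell: +80+45 → 125 ≥ 60
Round 2 — Elm, Orwell become insolvent.
  Jasper: +30 → 80 ≥ 70
Round 3 — Jasper becomes insolvent.
  Arden: +70 → 70 < 100
No further insolvencies.

Dover, Elm, Fenton, Ivory, Jasper, Orwell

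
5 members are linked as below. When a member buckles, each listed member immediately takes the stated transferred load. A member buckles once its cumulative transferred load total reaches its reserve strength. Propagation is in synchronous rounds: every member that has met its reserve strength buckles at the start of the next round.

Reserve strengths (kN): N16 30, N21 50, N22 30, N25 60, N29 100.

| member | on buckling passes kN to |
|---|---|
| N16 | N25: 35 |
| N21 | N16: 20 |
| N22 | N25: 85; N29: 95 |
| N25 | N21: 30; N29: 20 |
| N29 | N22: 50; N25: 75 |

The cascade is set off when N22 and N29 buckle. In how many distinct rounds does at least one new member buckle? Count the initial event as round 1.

2

Round 1 — N22, N29 buckle (initial).
  N25: +85+75 → 160 ≥ 60
Round 2 — N25 buckles.
  N21: +30 → 30 < 50
No further bucklings.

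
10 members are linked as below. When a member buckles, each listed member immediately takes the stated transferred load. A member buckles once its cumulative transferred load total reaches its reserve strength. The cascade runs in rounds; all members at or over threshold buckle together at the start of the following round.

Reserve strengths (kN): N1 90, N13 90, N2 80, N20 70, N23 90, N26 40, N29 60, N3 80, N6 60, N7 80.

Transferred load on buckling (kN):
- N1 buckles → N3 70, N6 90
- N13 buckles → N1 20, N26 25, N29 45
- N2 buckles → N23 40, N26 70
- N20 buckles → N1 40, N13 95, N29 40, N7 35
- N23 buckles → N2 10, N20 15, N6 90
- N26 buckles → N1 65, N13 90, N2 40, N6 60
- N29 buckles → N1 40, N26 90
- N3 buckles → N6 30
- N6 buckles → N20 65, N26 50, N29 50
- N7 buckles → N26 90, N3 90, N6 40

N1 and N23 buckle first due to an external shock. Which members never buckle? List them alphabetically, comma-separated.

Round 1 — N1, N23 buckle (initial).
  N2: +10 → 10 < 80
  N20: +15 → 15 < 70
  N3: +70 → 70 < 80
  N6: +90+90 → 180 ≥ 60
Round 2 — N6 buckles.
  N20: +65 → 80 ≥ 70
  N26: +50 → 50 ≥ 40
  N29: +50 → 50 < 60
Round 3 — N20, N26 buckle.
  N13: +95+90 → 185 ≥ 90
  N2: +40 → 50 < 80
  N29: +40 → 90 ≥ 60
  N7: +35 → 35 < 80
Round 4 — N13, N29 buckle.
No further bucklings.

N2, N3, N7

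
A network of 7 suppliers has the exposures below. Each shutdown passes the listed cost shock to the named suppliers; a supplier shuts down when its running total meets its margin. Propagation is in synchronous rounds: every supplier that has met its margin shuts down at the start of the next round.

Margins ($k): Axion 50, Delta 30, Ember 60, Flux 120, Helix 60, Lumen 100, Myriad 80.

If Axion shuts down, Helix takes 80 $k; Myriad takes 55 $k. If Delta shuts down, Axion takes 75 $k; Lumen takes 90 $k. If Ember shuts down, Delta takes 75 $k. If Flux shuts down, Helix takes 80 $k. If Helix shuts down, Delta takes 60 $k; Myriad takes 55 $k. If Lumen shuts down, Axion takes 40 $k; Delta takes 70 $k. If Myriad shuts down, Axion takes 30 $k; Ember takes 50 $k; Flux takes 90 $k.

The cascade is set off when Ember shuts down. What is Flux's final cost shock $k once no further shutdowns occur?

Round 1 — Ember shuts down (initial).
  Delta: +75 → 75 ≥ 30
Round 2 — Delta shuts down.
  Axion: +75 → 75 ≥ 50
  Lumen: +90 → 90 < 100
Round 3 — Axion shuts down.
  Helix: +80 → 80 ≥ 60
  Myriad: +55 → 55 < 80
Round 4 — Helix shuts down.
  Myriad: +55 → 110 ≥ 80
Round 5 — Myriad shuts down.
  Flux: +90 → 90 < 120
No further shutdowns.

90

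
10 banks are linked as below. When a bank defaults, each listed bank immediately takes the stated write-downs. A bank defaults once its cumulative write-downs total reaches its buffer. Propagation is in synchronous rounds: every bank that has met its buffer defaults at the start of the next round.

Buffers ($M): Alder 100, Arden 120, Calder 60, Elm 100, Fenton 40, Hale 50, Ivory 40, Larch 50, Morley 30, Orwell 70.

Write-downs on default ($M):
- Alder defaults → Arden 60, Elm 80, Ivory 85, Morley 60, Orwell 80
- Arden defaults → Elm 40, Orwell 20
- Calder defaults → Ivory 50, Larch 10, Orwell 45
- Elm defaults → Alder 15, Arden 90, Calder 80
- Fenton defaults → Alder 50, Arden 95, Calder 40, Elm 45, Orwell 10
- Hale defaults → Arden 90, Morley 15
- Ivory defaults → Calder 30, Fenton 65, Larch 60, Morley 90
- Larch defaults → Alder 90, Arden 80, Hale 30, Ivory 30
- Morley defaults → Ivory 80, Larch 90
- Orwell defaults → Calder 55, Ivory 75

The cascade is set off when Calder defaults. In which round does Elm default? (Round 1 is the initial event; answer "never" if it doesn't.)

Round 1 — Calder defaults (initial).
  Ivory: +50 → 50 ≥ 40
  Larch: +10 → 10 < 50
  Orwell: +45 → 45 < 70
Round 2 — Ivory defaults.
  Fenton: +65 → 65 ≥ 40
  Larch: +60 → 70 ≥ 50
  Morley: +90 → 90 ≥ 30
Round 3 — Fenton, Larch, Morley default.
  Alder: +50+90 → 140 ≥ 100
  Arden: +95+80 → 175 ≥ 120
  Elm: +45 → 45 < 100
  Hale: +30 → 30 < 50
  Orwell: +10 → 55 < 70
Round 4 — Alder, Arden default.
  Elm: +80+40 → 165 ≥ 100
  Orwell: +80+20 → 155 ≥ 70
Round 5 — Elm, Orwell default.
No further defaults.

5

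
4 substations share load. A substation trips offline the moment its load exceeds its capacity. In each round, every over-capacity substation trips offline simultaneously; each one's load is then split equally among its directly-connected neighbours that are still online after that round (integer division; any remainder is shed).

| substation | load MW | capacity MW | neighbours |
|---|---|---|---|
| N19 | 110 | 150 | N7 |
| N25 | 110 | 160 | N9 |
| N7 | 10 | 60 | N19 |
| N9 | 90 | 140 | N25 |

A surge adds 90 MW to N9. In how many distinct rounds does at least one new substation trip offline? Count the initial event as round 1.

2

Round 1 — N9 at 180 > 140. N9 trips offline.
  N9 sheds 180 MW to N25: 180 each.
    N25: 110+180 = 290 > 160
Round 2 — N25 trips offline.
  N25 sheds 290 MW: no online neighbours, lost.
No further trips.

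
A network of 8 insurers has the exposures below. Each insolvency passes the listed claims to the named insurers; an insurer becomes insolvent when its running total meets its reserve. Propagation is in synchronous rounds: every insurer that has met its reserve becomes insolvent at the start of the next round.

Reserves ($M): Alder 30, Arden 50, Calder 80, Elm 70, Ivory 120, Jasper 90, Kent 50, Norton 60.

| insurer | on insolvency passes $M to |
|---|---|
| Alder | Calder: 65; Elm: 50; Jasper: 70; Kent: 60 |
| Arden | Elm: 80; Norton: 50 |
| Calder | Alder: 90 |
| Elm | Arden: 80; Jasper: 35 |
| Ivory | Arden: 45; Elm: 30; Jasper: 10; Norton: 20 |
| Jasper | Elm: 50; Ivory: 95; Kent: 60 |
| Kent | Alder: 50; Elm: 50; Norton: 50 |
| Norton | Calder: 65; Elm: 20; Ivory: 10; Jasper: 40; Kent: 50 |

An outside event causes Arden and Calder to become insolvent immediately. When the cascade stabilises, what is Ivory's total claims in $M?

Round 1 — Arden, Calder become insolvent (initial).
  Alder: +90 → 90 ≥ 30
  Elm: +80 → 80 ≥ 70
  Norton: +50 → 50 < 60
Round 2 — Alder, Elm become insolvent.
  Jasper: +70+35 → 105 ≥ 90
  Kent: +60 → 60 ≥ 50
Round 3 — Jasper, Kent become insolvent.
  Ivory: +95 → 95 < 120
  Norton: +50 → 100 ≥ 60
Round 4 — Norton becomes insolvent.
  Ivory: +10 → 105 < 120
No further insolvencies.

105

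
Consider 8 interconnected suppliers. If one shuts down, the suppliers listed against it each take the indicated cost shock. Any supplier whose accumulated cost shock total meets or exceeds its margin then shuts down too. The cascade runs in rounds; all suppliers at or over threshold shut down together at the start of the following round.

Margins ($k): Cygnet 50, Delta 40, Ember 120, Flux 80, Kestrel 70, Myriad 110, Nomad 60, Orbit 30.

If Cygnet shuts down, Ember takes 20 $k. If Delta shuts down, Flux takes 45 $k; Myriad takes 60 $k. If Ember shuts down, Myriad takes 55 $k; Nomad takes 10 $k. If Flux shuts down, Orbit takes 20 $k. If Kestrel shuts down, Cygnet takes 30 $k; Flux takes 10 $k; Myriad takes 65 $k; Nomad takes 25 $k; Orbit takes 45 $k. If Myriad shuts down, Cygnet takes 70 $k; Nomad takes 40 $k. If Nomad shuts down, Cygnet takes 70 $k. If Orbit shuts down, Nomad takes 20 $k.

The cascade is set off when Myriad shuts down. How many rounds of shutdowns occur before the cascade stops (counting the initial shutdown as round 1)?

Round 1 — Myriad shuts down (initial).
  Cygnet: +70 → 70 ≥ 50
  Nomad: +40 → 40 < 60
Round 2 — Cygnet shuts down.
  Ember: +20 → 20 < 120
No further shutdowns.

2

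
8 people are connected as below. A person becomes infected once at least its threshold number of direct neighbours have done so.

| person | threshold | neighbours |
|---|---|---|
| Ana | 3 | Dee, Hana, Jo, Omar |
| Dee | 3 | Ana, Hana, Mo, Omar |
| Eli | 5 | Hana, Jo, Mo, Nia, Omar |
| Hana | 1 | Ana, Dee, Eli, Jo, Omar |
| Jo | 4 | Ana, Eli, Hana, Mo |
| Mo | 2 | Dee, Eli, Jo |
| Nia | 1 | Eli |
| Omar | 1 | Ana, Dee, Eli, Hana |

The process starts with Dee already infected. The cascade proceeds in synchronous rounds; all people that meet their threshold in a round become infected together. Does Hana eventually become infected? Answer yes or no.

yes

Round 1 — Dee becomes infected (initial).
Round 2 — checking thresholds:
  Ana: 1 of 4 neighbours < 3, not yet.
  Hana: 1 of 5 neighbours ≥ 1, becomes infected.
  Mo: 1 of 3 neighbours < 2, not yet.
  Omar: 1 of 4 neighbours ≥ 1, becomes infected.
Round 3 — checking thresholds:
  Ana: 3 of 4 neighbours ≥ 3, becomes infected.
  Eli: 2 of 5 neighbours < 5, not yet.
  Jo: 1 of 4 neighbours < 4, not yet.
  Mo: 1 of 3 neighbours < 2, not yet.
Round 4 — no new infections; cascade stops.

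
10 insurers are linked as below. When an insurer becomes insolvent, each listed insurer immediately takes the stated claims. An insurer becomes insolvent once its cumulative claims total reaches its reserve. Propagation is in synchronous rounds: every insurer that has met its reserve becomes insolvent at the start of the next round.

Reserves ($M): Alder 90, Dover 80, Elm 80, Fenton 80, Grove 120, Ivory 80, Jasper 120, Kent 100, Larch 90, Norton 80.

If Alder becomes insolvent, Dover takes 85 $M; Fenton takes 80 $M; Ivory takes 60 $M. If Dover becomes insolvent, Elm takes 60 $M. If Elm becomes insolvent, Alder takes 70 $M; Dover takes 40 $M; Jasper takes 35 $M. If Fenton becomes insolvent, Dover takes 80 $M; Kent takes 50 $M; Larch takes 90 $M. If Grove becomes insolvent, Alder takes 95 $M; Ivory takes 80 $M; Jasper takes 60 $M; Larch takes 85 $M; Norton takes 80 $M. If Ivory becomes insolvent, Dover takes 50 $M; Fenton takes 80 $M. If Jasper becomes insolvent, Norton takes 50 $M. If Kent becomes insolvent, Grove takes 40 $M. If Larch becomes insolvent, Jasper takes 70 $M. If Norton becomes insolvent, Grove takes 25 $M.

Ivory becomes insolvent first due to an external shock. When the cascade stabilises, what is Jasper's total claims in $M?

Round 1 — Ivory becomes insolvent (initial).
  Dover: +50 → 50 < 80
  Fenton: +80 → 80 ≥ 80
Round 2 — Fenton becomes insolvent.
  Dover: +80 → 130 ≥ 80
  Kent: +50 → 50 < 100
  Larch: +90 → 90 ≥ 90
Round 3 — Dover, Larch become insolvent.
  Elm: +60 → 60 < 80
  Jasper: +70 → 70 < 120
No further insolvencies.

70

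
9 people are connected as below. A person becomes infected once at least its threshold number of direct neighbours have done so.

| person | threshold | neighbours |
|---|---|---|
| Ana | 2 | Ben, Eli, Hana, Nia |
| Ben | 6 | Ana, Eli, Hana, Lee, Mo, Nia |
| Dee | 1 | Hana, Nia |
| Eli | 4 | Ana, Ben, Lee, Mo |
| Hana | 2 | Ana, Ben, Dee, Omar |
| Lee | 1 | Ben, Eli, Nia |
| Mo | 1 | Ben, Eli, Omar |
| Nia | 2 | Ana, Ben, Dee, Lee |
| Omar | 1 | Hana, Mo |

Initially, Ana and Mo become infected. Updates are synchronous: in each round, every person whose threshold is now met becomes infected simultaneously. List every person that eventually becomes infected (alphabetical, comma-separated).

Round 1 — Ana, Mo become infected (initial).
Round 2 — checking thresholds:
  Ben: 2 of 6 neighbours < 6, holds.
  Eli: 2 of 4 neighbours < 4, holds.
  Hana: 1 of 4 neighbours < 2, holds.
  Nia: 1 of 4 neighbours < 2, holds.
  Omar: 1 of 2 neighbours ≥ 1, becomes infected.
Round 3 — checking thresholds:
  Ben: 2 of 6 neighbours < 6, holds.
  Eli: 2 of 4 neighbours < 4, holds.
  Hana: 2 of 4 neighbours ≥ 2, becomes infected.
  Nia: 1 of 4 neighbours < 2, holds.
Round 4 — checking thresholds:
  Ben: 3 of 6 neighbours < 6, holds.
  Dee: 1 of 2 neighbours ≥ 1, becomes infected.
  Eli: 2 of 4 neighbours < 4, holds.
  Nia: 1 of 4 neighbours < 2, holds.
Round 5 — checking thresholds:
  Ben: 3 of 6 neighbours < 6, holds.
  Eli: 2 of 4 neighbours < 4, holds.
  Nia: 2 of 4 neighbours ≥ 2, becomes infected.
Round 6 — checking thresholds:
  Ben: 4 of 6 neighbours < 6, holds.
  Eli: 2 of 4 neighbours < 4, holds.
  Lee: 1 of 3 neighbours ≥ 1, becomes infected.
Round 7 — no new infections; cascade stops.

Ana, Dee, Hana, Lee, Mo, Nia, Omar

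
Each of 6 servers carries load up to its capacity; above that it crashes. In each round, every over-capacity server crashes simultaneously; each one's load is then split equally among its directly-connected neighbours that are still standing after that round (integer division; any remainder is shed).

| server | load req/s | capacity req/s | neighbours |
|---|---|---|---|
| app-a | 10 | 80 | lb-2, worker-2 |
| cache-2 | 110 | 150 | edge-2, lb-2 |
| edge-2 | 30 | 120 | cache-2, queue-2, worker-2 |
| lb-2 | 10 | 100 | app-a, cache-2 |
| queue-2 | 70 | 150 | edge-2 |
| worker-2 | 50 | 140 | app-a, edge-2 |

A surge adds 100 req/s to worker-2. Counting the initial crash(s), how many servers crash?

2

Round 1 — worker-2 at 150 > 140. worker-2 crashes.
  worker-2 sheds 150 req/s to app-a, edge-2: 75 each.
    app-a: 10+75 = 85 > 80
    edge-2: 30+75 = 105 ≤ 120
Round 2 — app-a crashes.
  app-a sheds 85 req/s to lb-2: 85 each.
    lb-2: 10+85 = 95 ≤ 100
No further crashes.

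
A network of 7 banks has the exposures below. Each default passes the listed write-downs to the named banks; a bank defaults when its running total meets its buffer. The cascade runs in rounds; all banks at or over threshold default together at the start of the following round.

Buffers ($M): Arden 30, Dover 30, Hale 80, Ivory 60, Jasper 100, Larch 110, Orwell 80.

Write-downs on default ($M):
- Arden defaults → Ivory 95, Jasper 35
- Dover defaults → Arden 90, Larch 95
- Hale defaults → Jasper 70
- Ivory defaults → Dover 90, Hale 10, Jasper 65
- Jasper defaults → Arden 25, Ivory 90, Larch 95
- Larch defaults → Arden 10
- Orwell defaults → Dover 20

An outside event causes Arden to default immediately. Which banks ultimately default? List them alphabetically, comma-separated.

Round 1 — Arden defaults (initial).
  Ivory: +95 → 95 ≥ 60
  Jasper: +35 → 35 < 100
Round 2 — Ivory defaults.
  Dover: +90 → 90 ≥ 30
  Hale: +10 → 10 < 80
  Jasper: +65 → 100 ≥ 100
Round 3 — Dover, Jasper default.
  Larch: +95+95 → 190 ≥ 110
Round 4 — Larch defaults.
No further defaults.

Arden, Dover, Ivory, Jasper, Larch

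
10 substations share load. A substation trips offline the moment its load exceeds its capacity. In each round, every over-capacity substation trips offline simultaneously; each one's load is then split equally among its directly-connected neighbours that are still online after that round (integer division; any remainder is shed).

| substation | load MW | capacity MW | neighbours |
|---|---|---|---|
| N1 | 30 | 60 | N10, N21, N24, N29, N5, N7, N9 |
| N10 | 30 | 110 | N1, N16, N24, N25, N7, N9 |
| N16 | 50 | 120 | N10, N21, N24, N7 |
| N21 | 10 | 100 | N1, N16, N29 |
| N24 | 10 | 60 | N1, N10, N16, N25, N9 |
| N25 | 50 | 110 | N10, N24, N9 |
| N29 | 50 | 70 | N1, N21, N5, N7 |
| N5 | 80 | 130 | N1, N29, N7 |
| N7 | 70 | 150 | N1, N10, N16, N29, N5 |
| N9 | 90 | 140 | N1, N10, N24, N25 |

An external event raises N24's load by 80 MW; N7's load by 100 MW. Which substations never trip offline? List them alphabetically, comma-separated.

Round 1 — N24 at 90 > 60; N7 at 170 > 150. N24, N7 trip offline.
  N24 sheds 90 MW to N1, N10, N16, N25, N9: 18 each.
    N1: 30+18 = 48 ≤ 60
    N10: 30+18 = 48 ≤ 110
    N16: 50+18 = 68 ≤ 120
    N25: 50+18 = 68 ≤ 110
    N9: 90+18 = 108 ≤ 140
  N7 sheds 170 MW to N1, N10, N16, N29, N5: 34 each.
    N1: 48+34 = 82 > 60
    N10: 48+34 = 82 ≤ 110
    N16: 68+34 = 102 ≤ 120
    N29: 50+34 = 84 > 70
    N5: 80+34 = 114 ≤ 130
Round 2 — N1, N29 trip offline.
  N1 sheds 82 MW to N10, N21, N5, N9: 20 each (2 lost).
    N10: 82+20 = 102 ≤ 110
    N21: 10+20 = 30 ≤ 100
    N5: 114+20 = 134 > 130
    N9: 108+20 = 128 ≤ 140
  N29 sheds 84 MW to N21, N5: 42 each.
    N21: 30+42 = 72 ≤ 100
    N5: 134+42 = 176 > 130
Round 3 — N5 trips offline.
  N5 sheds 176 MW: no online neighbours, lost.
No further trips.

N10, N16, N21, N25, N9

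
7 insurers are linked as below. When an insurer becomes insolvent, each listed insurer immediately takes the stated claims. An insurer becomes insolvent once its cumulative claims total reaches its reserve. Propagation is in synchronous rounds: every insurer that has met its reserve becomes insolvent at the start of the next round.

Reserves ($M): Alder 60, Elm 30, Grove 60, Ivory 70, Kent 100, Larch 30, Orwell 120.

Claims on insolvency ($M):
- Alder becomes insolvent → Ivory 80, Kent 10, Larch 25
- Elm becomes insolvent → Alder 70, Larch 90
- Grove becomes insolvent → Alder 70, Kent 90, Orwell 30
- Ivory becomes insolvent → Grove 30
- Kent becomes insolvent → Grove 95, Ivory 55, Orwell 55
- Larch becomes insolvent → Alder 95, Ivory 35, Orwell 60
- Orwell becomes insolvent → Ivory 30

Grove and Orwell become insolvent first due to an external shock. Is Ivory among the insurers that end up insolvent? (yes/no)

Round 1 — Grove, Orwell become insolvent (initial).
  Alder: +70 → 70 ≥ 60
  Ivory: +30 → 30 < 70
  Kent: +90 → 90 < 100
Round 2 — Alder becomes insolvent.
  Ivory: +80 → 110 ≥ 70
  Kent: +10 → 100 ≥ 100
  Larch: +25 → 25 < 30
Round 3 — Ivory, Kent become insolvent.
No further insolvencies.

yes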